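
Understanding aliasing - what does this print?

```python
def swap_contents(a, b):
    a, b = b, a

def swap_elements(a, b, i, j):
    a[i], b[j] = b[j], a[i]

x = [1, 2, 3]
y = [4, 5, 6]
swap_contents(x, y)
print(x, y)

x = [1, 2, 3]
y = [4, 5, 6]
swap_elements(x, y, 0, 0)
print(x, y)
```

Key concept: parameter rebinding vs mutation.
Step by step:
`x = [1, 2, 3]` → x = [1, 2, 3]
`y = [4, 5, 6]` → y = [4, 5, 6]
`swap_contents(x, y)` → no visible change to tracked variables
`print(x, y)` → prints [1, 2, 3] [4, 5, 6]
`x = [1, 2, 3]` → x = [1, 2, 3]
`y = [4, 5, 6]` → y = [4, 5, 6]
`swap_elements(x, y, 0, 0)` → x = [4, 2, 3]; y = [1, 5, 6]
`print(x, y)` → prints [4, 2, 3] [1, 5, 6]

Answer:
[1, 2, 3] [4, 5, 6]
[4, 2, 3] [1, 5, 6]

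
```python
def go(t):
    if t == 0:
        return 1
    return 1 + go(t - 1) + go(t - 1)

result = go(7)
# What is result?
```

go(t) = 1 + 2·go(t-1), go(0)=1. Closed form: (1+1)·2^7 - 1 = 255.

Answer: 255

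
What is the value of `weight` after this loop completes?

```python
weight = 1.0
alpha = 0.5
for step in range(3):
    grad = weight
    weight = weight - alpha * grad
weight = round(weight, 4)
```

Gradient descent: w = 1.0 * (1 - 0.5)^3
`weight` takes the values: 1.0 → 0.5 → 0.25 → 0.125

Answer: 0.125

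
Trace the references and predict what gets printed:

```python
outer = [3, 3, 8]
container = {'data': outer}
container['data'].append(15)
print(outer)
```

Key concept: dict holds reference to list.
Step by step:
`outer = [3, 3, 8]` → outer = [3, 3, 8]
`container = {'data': outer}` → container = {'data': [3, 3, 8]}
`container['data'].append(15)` → outer = [3, 3, 8, 15]; container = {'data': [3, 3, 8, 15]}
`print(outer)` → prints [3, 3, 8, 15]

Answer: [3, 3, 8, 15]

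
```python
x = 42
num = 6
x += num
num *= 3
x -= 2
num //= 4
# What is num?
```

Trace:
`x = 42` → x = 42
`num = 6` → num = 6
`x += num` → x = 48
`num *= 3` → num = 18
`x -= 2` → x = 46
`num //= 4` → num = 4
So num = 4

Answer: 4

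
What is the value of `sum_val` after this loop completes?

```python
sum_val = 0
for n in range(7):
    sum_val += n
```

Sum of 0 to 6 = 21
`sum_val` takes the values: 0 → 1 → 3 → 6 → 10 → 15 → 21

Answer: 21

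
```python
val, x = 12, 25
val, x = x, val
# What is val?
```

Trace:
`val, x = 12, 25` → val = 12; x = 25
`val, x = x, val` → val = 25; x = 12
So val = 25

Answer: 25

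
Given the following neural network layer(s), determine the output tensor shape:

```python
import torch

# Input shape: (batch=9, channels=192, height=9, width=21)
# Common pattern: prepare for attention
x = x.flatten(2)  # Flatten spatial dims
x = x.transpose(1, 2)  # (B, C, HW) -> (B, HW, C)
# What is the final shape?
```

Input: (9, 192, 9, 21) -> after flatten(2): (9, 192, 189) -> Output: (9, 189, 192)

Answer: (9, 189, 192)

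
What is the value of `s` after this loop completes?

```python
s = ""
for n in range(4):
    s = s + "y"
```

Repeat 'y' 4 times
`s` takes the values: "" → "y" → "yy" → "yyy" → "yyyy"

Answer: "yyyy"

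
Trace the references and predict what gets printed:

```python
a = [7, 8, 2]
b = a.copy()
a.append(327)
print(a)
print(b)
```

Key concept: list.copy() creates independent copy.
Step by step:
`a = [7, 8, 2]` → a = [7, 8, 2]
`b = a.copy()` → b = [7, 8, 2]
`a.append(327)` → a = [7, 8, 2, 327]
`print(a)` → prints [7, 8, 2, 327]
`print(b)` → prints [7, 8, 2]

Answer:
[7, 8, 2, 327]
[7, 8, 2]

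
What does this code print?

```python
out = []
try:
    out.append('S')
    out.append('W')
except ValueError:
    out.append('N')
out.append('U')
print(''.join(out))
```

Execution trace: 'S' (try body) → 'W' (try body, no exception) → 'U' (after the try/except). Output: SWU

Answer: SWU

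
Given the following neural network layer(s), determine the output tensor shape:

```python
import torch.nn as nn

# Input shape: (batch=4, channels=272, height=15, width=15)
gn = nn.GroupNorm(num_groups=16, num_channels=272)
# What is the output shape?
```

Input: (4, 272, 15, 15) -> Output: (4, 272, 15, 15)

Answer: (4, 272, 15, 15)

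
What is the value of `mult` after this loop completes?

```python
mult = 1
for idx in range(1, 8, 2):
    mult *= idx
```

Product of 1, 3, 5, ... up to 7
`mult` takes the values: 1 → 3 → 15 → 105

Answer: 105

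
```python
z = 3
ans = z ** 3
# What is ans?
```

Trace:
`z = 3` → z = 3
`ans = z ** 3` → ans = 27
So ans = 27

Answer: 27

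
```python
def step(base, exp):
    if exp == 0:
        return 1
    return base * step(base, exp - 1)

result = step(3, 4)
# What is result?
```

step(3, 4) = 3 * 3 * 3 * 3 = 81

Answer: 81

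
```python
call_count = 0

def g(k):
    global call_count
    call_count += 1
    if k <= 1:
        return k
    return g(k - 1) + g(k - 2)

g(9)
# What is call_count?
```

Calls(k) = 1 + Calls(k-1) + Calls(k-2); Calls(0)=Calls(1)=1. For k=9 this gives 109.

Answer: 109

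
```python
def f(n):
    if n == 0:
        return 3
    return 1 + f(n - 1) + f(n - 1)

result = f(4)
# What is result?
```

f(n) = 1 + 2·f(n-1), f(0)=3. Closed form: (3+1)·2^4 - 1 = 63.

Answer: 63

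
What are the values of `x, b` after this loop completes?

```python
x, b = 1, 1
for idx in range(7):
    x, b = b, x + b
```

Fibonacci: after 7 iterations
`x, b` takes the values: (1, 1) → (1, 2) → (2, 3) → (3, 5) → (5, 8) → (8, 13) → (13, 21) → (21, 34)

Answer: 21, 34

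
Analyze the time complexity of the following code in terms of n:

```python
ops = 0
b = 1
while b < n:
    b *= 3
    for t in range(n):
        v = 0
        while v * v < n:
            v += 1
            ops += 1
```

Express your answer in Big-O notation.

Each loop level contributes: log n × n × √n. Multiplying the contributions gives O(n√n log n).

Answer: O(n√n log n)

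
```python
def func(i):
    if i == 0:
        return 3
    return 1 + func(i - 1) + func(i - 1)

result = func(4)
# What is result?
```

func(i) = 1 + 2·func(i-1), func(0)=3. Closed form: (3+1)·2^4 - 1 = 63.

Answer: 63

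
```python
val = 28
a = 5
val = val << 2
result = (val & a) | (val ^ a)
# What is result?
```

Trace:
`val = 28` → val = 28
`a = 5` → a = 5
`val = val << 2` → val = 112
`result = (val & a) | (val ^ a)` → result = 117
So result = 117

Answer: 117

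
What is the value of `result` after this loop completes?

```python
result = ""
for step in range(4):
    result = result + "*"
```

Repeat '*' 4 times
`result` takes the values: "" → "*" → "**" → "***" → "****"

Answer: "****"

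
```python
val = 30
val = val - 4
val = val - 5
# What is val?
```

Trace:
`val = 30` → val = 30
`val = val - 4` → val = 26
`val = val - 5` → val = 21
So val = 21

Answer: 21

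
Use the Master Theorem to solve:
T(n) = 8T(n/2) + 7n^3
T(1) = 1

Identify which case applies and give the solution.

a=8, b=2, f(n)=7n^3. log_2(8) = 3. Since c=3 = 3, Case 2 applies: T(n) = Θ(n^log_b(a) · log n) = O(n^3 log n).

Answer: O(n^3 log n) - Case 2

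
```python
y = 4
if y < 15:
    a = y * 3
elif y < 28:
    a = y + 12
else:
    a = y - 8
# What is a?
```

Trace:
`y = 4` → y = 4
`if y < 15: ...` → y < 15 is True → a = 12
So a = 12

Answer: 12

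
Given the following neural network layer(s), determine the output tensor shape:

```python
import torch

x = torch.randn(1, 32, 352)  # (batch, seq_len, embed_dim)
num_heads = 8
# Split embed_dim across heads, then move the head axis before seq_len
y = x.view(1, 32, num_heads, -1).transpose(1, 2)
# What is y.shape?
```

Input: (1, 32, 352) -> head_dim = 352 // 8 = 44; after view: (1, 32, 8, 44) -> after transpose(1, 2): (1, 8, 32, 44) -> Output: (1, 8, 32, 44)

Answer: (1, 8, 32, 44)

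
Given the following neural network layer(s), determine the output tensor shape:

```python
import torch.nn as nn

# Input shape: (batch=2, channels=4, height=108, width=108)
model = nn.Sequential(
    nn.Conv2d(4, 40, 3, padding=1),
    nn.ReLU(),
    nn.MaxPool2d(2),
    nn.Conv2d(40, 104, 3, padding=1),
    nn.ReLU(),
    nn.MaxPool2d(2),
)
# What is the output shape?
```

Input: (2, 4, 108, 108) -> after first Conv2d: (2, 40, 108, 108) -> after first MaxPool2d: (2, 40, 54, 54) -> after second Conv2d: (2, 104, 54, 54) -> Output: (2, 104, 27, 27)

Answer: (2, 104, 27, 27)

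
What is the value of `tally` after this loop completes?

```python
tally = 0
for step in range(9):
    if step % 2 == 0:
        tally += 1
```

Count numbers divisible by 2 in range(9)
`tally` takes the values: 0 → 1 → 2 → 3 → 4 → 5

Answer: 5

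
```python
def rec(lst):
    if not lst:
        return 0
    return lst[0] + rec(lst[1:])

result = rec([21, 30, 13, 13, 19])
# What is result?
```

21 + 30 + 13 + 13 + 19 + 0 = 96

Answer: 96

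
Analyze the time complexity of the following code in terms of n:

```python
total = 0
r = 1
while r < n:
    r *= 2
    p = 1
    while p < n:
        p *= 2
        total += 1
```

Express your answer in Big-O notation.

Each loop level contributes: log n × log n. Multiplying the contributions gives O(log² n).

Answer: O(log² n)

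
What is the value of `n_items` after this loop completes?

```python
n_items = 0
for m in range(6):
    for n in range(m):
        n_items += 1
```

Triangle number: 0+1+2+...+5
`n_items` takes the values: 0 → 1 → 2 → 3 → 4 → 5 → 6 → 7 → 8 → 9 → 10 → 11 → 12 → 13 → 14 → 15

Answer: 15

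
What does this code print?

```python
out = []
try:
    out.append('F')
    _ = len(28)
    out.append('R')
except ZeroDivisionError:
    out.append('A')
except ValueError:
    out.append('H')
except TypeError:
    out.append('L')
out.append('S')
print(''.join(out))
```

Execution trace: 'F' (try body) → 'L' (except TypeError) → 'S' (after the try/except). Output: FLS

Answer: FLS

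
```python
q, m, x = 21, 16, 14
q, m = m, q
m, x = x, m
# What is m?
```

Trace:
`q, m, x = 21, 16, 14` → q = 21; m = 16; x = 14
`q, m = m, q` → q = 16; m = 21
`m, x = x, m` → m = 14; x = 21
So m = 14

Answer: 14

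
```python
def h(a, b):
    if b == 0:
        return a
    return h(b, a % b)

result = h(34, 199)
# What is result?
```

h(34, 199) -> h(199, 34) -> h(34, 29) -> h(29, 5) -> h(5, 4) -> h(4, 1) -> h(1, 0) -> 1

Answer: 1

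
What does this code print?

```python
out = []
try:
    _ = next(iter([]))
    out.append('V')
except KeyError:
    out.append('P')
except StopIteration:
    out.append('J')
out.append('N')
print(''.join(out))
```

Execution trace: 'J' (except StopIteration) → 'N' (after the try/except). Output: JN

Answer: JN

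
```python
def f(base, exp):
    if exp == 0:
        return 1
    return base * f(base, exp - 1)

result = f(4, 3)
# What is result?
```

f(4, 3) = 4 * 4 * 4 = 64

Answer: 64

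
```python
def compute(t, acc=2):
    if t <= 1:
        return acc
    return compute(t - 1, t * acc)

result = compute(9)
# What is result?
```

Accumulator trace (n, acc): (9, 2) -> (8, 18) -> (7, 144) -> (6, 1008) -> (5, 6048) -> (4, 30240) -> (3, 120960) -> (2, 362880) -> (1, 725760) -> return 725760

Answer: 725760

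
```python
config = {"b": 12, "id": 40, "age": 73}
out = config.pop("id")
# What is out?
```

Trace:
`config = {"b": 12, "id": 40, "age": 73}` → config = {'b': 12, 'id': 40, 'age': 73}
`out = config.pop("id")` → config = {'b': 12, 'age': 73}; out = 40
So out = 40

Answer: 40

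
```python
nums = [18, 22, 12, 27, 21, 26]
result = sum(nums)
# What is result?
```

Trace:
`nums = [18, 22, 12, 27, 21, 26]` → nums = [18, 22, 12, 27, 21, 26]
`result = sum(nums)` → result = 126
So result = 126

Answer: 126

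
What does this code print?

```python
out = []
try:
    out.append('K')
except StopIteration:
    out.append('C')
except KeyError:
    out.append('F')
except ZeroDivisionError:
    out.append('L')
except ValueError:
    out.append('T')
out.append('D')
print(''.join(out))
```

Execution trace: 'K' (try body, no exception) → 'D' (after the try/except). Output: KD

Answer: KD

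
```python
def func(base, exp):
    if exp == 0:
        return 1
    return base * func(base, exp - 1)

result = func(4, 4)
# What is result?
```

func(4, 4) = 4 * 4 * 4 * 4 = 256

Answer: 256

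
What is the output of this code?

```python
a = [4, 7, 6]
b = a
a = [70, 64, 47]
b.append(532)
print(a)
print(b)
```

Key concept: rebinding vs mutation: a is rebound to a new list, b still points at the original.
Step by step:
`a = [4, 7, 6]` → a = [4, 7, 6]
`b = a` → b = [4, 7, 6] (same object as a)
`a = [70, 64, 47]` → a = [70, 64, 47]
`b.append(532)` → b = [4, 7, 6, 532]
`print(a)` → prints [70, 64, 47]
`print(b)` → prints [4, 7, 6, 532]

Answer:
[70, 64, 47]
[4, 7, 6, 532]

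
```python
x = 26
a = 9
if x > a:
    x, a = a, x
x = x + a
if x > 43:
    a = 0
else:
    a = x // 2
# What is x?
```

Trace:
`x = 26` → x = 26
`a = 9` → a = 9
`if x > a: ...` → x > a is True → x = 9; a = 26
`x = x + a` → x = 35
`if x > 43: ...` → x > 43 is False, take else branch → a = 17
So x = 35

Answer: 35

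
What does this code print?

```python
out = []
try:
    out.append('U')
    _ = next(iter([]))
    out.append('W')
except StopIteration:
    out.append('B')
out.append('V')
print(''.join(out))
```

Execution trace: 'U' (try body) → 'B' (except StopIteration) → 'V' (after the try/except). Output: UBV

Answer: UBV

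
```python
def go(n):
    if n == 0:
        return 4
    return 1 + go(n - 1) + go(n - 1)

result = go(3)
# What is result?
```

go(n) = 1 + 2·go(n-1), go(0)=4. Closed form: (4+1)·2^3 - 1 = 39.

Answer: 39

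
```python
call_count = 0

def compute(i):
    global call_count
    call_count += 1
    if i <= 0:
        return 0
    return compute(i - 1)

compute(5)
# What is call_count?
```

Linear recursion stepping by 1: 6 calls from i=5 down to ≤0.

Answer: 6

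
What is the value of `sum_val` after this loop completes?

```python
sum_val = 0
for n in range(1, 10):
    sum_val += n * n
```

Sum of squares 1² to 9² = 285
`sum_val` takes the values: 0 → 1 → 5 → 14 → 30 → 55 → 91 → 140 → 204 → 285

Answer: 285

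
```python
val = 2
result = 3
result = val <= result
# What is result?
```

Trace:
`val = 2` → val = 2
`result = 3` → result = 3
`result = val <= result` → result = True
So result = True

Answer: True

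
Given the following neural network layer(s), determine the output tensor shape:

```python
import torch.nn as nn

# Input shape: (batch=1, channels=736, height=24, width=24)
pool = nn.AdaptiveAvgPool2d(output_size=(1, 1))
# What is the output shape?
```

Input: (1, 736, 24, 24) -> Output: (1, 736, 1, 1)

Answer: (1, 736, 1, 1)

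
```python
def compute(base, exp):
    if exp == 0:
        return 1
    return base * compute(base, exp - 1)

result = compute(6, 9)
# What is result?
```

compute(6, 9) = 6 * 6 * 6 * 6 * 6 * 6 * 6 * 6 * 6 = 10077696

Answer: 10077696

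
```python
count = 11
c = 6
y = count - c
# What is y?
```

Trace:
`count = 11` → count = 11
`c = 6` → c = 6
`y = count - c` → y = 5
So y = 5

Answer: 5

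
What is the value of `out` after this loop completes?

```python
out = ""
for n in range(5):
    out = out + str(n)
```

Concatenate digits 0 to 4
`out` takes the values: "" → "0" → "01" → "012" → "0123" → "01234"

Answer: "01234"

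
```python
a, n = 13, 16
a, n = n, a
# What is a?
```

Trace:
`a, n = 13, 16` → a = 13; n = 16
`a, n = n, a` → a = 16; n = 13
So a = 16

Answer: 16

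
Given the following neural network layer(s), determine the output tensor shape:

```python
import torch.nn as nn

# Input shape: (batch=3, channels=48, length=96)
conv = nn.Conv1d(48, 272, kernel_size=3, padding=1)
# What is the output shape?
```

Input: (3, 48, 96) -> Output: (3, 272, 96)

Answer: (3, 272, 96)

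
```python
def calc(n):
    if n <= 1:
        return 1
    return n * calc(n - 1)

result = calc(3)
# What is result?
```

calc(3) = 3 * 2 * 1 = 6

Answer: 6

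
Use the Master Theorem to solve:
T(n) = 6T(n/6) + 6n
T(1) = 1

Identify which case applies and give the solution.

a=6, b=6, f(n)=6n. log_6(6) = 1. Since c=1 = 1, Case 2 applies: T(n) = Θ(n^log_b(a) · log n) = O(n log n).

Answer: O(n log n) - Case 2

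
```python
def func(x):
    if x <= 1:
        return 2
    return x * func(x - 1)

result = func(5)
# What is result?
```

func(5) = 5 * 4 * 3 * 2 * 2 = 240

Answer: 240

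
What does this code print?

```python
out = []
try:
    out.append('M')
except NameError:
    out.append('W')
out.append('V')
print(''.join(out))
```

Execution trace: 'M' (try body, no exception) → 'V' (after the try/except). Output: MV

Answer: MV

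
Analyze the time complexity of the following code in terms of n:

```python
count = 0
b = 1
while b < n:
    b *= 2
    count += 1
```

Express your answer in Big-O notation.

Each loop level contributes: log n. Multiplying the contributions gives O(log n).

Answer: O(log n)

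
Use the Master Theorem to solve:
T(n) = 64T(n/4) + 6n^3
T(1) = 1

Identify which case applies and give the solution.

a=64, b=4, f(n)=6n^3. log_4(64) = 3. Since c=3 = 3, Case 2 applies: T(n) = Θ(n^log_b(a) · log n) = O(n^3 log n).

Answer: O(n^3 log n) - Case 2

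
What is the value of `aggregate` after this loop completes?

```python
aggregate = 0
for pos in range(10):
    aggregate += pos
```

Sum of 0 to 9 = 45
`aggregate` takes the values: 0 → 1 → 3 → 6 → 10 → 15 → 21 → 28 → 36 → 45

Answer: 45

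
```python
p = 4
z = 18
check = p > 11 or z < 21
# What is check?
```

Trace:
`p = 4` → p = 4
`z = 18` → z = 18
`check = p > 11 or z < 21` → check = True
So check = True

Answer: True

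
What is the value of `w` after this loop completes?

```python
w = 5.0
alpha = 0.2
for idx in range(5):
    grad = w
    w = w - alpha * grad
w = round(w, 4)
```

Gradient descent: w = 5.0 * (1 - 0.2)^5
`w` takes the values: 5.0 → 4.0 → 3.2 → 2.56 → 2.048 → 1.6384

Answer: 1.6384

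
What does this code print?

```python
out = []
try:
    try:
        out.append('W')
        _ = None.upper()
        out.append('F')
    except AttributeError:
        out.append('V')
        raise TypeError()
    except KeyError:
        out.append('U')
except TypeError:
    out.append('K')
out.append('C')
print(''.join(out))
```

Execution trace: 'W' (inner try body) → 'V' (inner except AttributeError) → 'K' (outer except TypeError) → 'C' (after the try/except). Output: WVKC

Answer: WVKC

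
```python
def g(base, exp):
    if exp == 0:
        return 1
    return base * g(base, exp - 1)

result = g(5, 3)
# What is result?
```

g(5, 3) = 5 * 5 * 5 = 125

Answer: 125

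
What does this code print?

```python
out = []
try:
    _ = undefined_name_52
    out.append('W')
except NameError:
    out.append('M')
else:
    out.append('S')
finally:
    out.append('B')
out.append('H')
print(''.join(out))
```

Execution trace: 'M' (except NameError) → 'B' (finally) → 'H' (after the try/except). Output: MBH

Answer: MBH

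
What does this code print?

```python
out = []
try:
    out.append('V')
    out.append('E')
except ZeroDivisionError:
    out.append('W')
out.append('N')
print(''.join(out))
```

Execution trace: 'V' (try body) → 'E' (try body, no exception) → 'N' (after the try/except). Output: VEN

Answer: VEN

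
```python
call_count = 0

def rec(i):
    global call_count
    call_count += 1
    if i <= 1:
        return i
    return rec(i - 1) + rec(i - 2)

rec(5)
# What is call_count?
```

Calls(i) = 1 + Calls(i-1) + Calls(i-2); Calls(0)=Calls(1)=1. For i=5 this gives 15.

Answer: 15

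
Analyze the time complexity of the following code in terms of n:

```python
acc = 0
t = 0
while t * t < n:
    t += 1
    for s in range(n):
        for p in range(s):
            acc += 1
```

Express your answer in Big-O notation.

Each loop level contributes: √n × n × n. Multiplying the contributions gives O(n^2√n).

Answer: O(n^2√n)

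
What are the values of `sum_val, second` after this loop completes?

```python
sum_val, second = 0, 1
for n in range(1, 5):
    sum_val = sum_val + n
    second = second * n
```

Sum and factorial of 1 to 4
`sum_val, second` takes the values: (0, 1) → (1, 1) → (3, 1) → (3, 2) → (6, 2) → (6, 6) → (10, 6) → (10, 24)

Answer: 10, 24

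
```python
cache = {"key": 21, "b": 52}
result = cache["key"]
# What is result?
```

Trace:
`cache = {"key": 21, "b": 52}` → cache = {'key': 21, 'b': 52}
`result = cache["key"]` → result = 21
So result = 21

Answer: 21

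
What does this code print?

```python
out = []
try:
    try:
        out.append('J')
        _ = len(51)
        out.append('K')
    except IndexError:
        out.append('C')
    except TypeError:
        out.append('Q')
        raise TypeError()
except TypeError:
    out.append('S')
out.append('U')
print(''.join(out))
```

Execution trace: 'J' (inner try body) → 'Q' (inner except TypeError) → 'S' (outer except TypeError) → 'U' (after the try/except). Output: JQSU

Answer: JQSU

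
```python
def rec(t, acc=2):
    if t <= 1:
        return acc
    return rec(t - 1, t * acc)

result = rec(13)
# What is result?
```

Accumulator trace (n, acc): (13, 2) -> (12, 26) -> (11, 312) -> (10, 3432) -> (9, 34320) -> (8, 308880) -> (7, 2471040) -> (6, 17297280) -> (5, 103783680) -> (4, 518918400) -> (3, 2075673600) -> (2, 6227020800) -> (1, 12454041600) -> return 12454041600

Answer: 12454041600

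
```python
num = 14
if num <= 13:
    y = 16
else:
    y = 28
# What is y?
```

Trace:
`num = 14` → num = 14
`if num <= 13: ...` → num <= 13 is False, take else branch → y = 28
So y = 28

Answer: 28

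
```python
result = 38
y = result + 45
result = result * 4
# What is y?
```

Trace:
`result = 38` → result = 38
`y = result + 45` → y = 83
`result = result * 4` → result = 152
So y = 83

Answer: 83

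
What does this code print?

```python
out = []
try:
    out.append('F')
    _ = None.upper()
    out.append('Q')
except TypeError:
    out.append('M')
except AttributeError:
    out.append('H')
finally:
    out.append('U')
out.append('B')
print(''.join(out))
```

Execution trace: 'F' (try body) → 'H' (except AttributeError) → 'U' (finally) → 'B' (after the try/except). Output: FHUB

Answer: FHUB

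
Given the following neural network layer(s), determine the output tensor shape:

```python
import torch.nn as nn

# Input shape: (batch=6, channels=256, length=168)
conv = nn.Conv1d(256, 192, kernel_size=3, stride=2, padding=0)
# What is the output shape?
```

Input: (6, 256, 168) -> Output: (6, 192, 83)

Answer: (6, 192, 83)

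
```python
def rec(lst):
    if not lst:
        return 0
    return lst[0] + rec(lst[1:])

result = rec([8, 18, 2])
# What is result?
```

8 + 18 + 2 + 0 = 28

Answer: 28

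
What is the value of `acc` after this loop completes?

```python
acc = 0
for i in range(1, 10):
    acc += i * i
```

Sum of squares 1² to 9² = 285
`acc` takes the values: 0 → 1 → 5 → 14 → 30 → 55 → 91 → 140 → 204 → 285

Answer: 285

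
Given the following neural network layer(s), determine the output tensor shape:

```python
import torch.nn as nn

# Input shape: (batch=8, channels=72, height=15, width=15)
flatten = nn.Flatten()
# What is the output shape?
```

Input: (8, 72, 15, 15) -> Output: (8, 16200)

Answer: (8, 16200)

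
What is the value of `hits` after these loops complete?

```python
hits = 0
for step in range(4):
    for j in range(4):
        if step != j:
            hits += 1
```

4² - 4 (exclude diagonal)
`hits` takes the values: 0 → 1 → 2 → 3 → 4 → 5 → 6 → 7 → 8 → 9 → 10 → 11 → 12

Answer: 12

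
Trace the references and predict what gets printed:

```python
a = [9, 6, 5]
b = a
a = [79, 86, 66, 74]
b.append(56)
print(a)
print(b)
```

Key concept: rebinding vs mutation: a is rebound to a new list, b still points at the original.
Step by step:
`a = [9, 6, 5]` → a = [9, 6, 5]
`b = a` → b = [9, 6, 5] (same object as a)
`a = [79, 86, 66, 74]` → a = [79, 86, 66, 74]
`b.append(56)` → b = [9, 6, 5, 56]
`print(a)` → prints [79, 86, 66, 74]
`print(b)` → prints [9, 6, 5, 56]

Answer:
[79, 86, 66, 74]
[9, 6, 5, 56]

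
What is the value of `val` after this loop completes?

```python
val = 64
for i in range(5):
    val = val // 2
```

Halve 5 times: 64 // 2^5 = 2
`val` takes the values: 64 → 32 → 16 → 8 → 4 → 2

Answer: 2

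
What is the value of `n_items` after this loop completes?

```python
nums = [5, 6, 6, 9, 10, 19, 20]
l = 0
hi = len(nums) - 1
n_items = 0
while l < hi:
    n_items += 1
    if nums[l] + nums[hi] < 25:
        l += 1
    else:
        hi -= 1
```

Steps to find pair summing to 25
`n_items` takes the values: 0 → 1 → 2 → 3 → 4 → 5 → 6

Answer: 6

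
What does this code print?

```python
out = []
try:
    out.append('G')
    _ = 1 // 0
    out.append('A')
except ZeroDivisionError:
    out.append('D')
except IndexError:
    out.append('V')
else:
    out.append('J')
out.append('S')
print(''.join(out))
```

Execution trace: 'G' (try body) → 'D' (except ZeroDivisionError) → 'S' (after the try/except). Output: GDS

Answer: GDS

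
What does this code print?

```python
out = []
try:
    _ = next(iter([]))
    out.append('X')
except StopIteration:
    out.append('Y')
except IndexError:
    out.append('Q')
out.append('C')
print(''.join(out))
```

Execution trace: 'Y' (except StopIteration) → 'C' (after the try/except). Output: YC

Answer: YC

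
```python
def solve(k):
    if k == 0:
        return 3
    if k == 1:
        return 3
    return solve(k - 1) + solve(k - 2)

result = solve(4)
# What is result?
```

Build up from base cases: solve(0)=3, solve(1)=3, solve(2)=6, solve(3)=9, solve(4)=15

Answer: 15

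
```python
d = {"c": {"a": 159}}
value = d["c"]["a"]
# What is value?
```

Trace:
`d = {"c": {"a": 159}}` → d = {'c': {'a': 159}}
`value = d["c"]["a"]` → value = 159
So value = 159

Answer: 159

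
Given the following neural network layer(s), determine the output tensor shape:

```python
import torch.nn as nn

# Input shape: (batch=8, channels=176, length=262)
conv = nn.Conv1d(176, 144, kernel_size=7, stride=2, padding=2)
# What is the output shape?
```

Input: (8, 176, 262) -> Output: (8, 144, 130)

Answer: (8, 144, 130)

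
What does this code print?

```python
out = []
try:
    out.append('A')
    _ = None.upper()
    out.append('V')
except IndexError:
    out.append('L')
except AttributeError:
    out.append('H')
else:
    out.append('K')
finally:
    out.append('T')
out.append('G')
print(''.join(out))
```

Execution trace: 'A' (try body) → 'H' (except AttributeError) → 'T' (finally) → 'G' (after the try/except). Output: AHTG

Answer: AHTG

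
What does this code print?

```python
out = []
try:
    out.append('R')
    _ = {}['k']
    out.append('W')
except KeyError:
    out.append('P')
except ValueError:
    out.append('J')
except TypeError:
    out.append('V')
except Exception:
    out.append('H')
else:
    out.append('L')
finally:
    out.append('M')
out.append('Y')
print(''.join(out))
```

Execution trace: 'R' (try body) → 'P' (except KeyError) → 'M' (finally) → 'Y' (after the try/except). Output: RPMY

Answer: RPMY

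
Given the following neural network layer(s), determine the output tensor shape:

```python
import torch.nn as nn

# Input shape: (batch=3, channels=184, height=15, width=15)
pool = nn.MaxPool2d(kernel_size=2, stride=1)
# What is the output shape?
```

Input: (3, 184, 15, 15) -> Output: (3, 184, 14, 14)

Answer: (3, 184, 14, 14)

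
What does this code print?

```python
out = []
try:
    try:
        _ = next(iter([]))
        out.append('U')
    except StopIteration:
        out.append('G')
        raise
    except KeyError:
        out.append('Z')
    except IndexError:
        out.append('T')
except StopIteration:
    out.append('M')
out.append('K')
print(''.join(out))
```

Execution trace: 'G' (inner except StopIteration) → 'M' (outer except StopIteration) → 'K' (after the try/except). Output: GMK

Answer: GMK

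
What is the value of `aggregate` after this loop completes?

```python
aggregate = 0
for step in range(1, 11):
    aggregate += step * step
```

Sum of squares 1² to 10² = 385
`aggregate` takes the values: 0 → 1 → 5 → 14 → 30 → 55 → 91 → 140 → 204 → 285 → 385

Answer: 385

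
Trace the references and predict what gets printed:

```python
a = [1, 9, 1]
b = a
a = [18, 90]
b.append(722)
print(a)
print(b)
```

Key concept: rebinding vs mutation: a is rebound to a new list, b still points at the original.
Step by step:
`a = [1, 9, 1]` → a = [1, 9, 1]
`b = a` → b = [1, 9, 1] (same object as a)
`a = [18, 90]` → a = [18, 90]
`b.append(722)` → b = [1, 9, 1, 722]
`print(a)` → prints [18, 90]
`print(b)` → prints [1, 9, 1, 722]

Answer:
[18, 90]
[1, 9, 1, 722]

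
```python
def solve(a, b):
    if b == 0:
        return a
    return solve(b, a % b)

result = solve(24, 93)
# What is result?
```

solve(24, 93) -> solve(93, 24) -> solve(24, 21) -> solve(21, 3) -> solve(3, 0) -> 3

Answer: 3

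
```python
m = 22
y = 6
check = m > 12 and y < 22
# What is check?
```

Trace:
`m = 22` → m = 22
`y = 6` → y = 6
`check = m > 12 and y < 22` → check = True
So check = True

Answer: True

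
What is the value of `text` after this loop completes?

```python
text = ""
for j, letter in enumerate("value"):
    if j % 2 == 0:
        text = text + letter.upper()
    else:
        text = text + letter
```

Uppercase even positions in 'value'
`text` takes the values: "" → "V" → "Va" → "VaL" → "VaLu" → "VaLuE"

Answer: "VaLuE"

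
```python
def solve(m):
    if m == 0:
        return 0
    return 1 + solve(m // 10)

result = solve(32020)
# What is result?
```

Count of digits of 32020: 5

Answer: 5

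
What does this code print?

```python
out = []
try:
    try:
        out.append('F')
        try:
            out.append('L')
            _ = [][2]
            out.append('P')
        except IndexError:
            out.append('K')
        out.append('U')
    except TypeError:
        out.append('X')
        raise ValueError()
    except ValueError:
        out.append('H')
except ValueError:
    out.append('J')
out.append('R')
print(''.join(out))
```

Execution trace: 'F' (try body) → 'L' (inner try body) → 'K' (inner except IndexError) → 'U' (try body, no exception) → 'R' (after the try/except). Output: FLKUR

Answer: FLKUR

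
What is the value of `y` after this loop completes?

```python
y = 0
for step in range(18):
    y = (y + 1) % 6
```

Increment mod 6, 18 times = 0
`y` takes the values: 0 → 1 → 2 → 3 → 4 → 5 → 0 → 1 → 2 → 3 → 4 → 5 → 0 → 1 → 2 → 3 → 4 → 5 → 0

Answer: 0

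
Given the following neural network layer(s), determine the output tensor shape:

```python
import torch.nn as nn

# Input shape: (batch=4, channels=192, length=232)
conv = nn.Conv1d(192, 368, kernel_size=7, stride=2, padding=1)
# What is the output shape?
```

Input: (4, 192, 232) -> Output: (4, 368, 114)

Answer: (4, 368, 114)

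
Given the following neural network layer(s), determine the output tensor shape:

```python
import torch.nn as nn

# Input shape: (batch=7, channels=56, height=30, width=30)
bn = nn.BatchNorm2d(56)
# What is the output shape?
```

Input: (7, 56, 30, 30) -> Output: (7, 56, 30, 30)

Answer: (7, 56, 30, 30)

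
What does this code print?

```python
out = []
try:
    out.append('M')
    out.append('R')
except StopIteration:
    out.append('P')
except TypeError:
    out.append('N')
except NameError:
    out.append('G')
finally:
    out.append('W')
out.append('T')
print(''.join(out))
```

Execution trace: 'M' (try body) → 'R' (try body, no exception) → 'W' (finally) → 'T' (after the try/except). Output: MRWT

Answer: MRWT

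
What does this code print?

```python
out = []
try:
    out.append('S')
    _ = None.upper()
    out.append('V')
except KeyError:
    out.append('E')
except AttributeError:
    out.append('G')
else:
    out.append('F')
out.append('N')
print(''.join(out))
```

Execution trace: 'S' (try body) → 'G' (except AttributeError) → 'N' (after the try/except). Output: SGN

Answer: SGN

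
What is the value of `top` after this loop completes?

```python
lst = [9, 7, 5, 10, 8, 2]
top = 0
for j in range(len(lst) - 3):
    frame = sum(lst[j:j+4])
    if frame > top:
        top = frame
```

Max sum of 4-element window in [9, 7, 5, 10, 8, 2]
`top` takes the values: 0 → 31

Answer: 31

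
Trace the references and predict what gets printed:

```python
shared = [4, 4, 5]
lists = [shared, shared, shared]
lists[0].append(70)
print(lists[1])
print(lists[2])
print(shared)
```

Key concept: list of same reference.
Step by step:
`shared = [4, 4, 5]` → shared = [4, 4, 5]
`lists = [shared, shared, shared]` → lists = [[4, 4, 5], [4, 4, 5], [4, 4, 5]]
`lists[0].append(70)` → shared = [4, 4, 5, 70]; lists = [[4, 4, 5, 70], [4, 4, 5, 70], [4, 4, 5, 70]]
`print(lists[1])` → prints [4, 4, 5, 70]
`print(lists[2])` → prints [4, 4, 5, 70]
`print(shared)` → prints [4, 4, 5, 70]

Answer:
[4, 4, 5, 70]
[4, 4, 5, 70]
[4, 4, 5, 70]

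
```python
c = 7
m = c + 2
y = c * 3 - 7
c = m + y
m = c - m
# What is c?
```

Trace:
`c = 7` → c = 7
`m = c + 2` → m = 9
`y = c * 3 - 7` → y = 14
`c = m + y` → c = 23
`m = c - m` → m = 14
So c = 23

Answer: 23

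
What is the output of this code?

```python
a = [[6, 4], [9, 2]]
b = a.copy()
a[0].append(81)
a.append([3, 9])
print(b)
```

Key concept: shallow copy with nested lists.
Step by step:
`a = [[6, 4], [9, 2]]` → a = [[6, 4], [9, 2]]
`b = a.copy()` → b = [[6, 4], [9, 2]]
`a[0].append(81)` → a = [[6, 4, 81], [9, 2]]; b = [[6, 4, 81], [9, 2]]
`a.append([3, 9])` → a = [[6, 4, 81], [9, 2], [3, 9]]
`print(b)` → prints [[6, 4, 81], [9, 2]]

Answer: [[6, 4, 81], [9, 2]]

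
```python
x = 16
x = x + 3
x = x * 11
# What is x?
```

Trace:
`x = 16` → x = 16
`x = x + 3` → x = 19
`x = x * 11` → x = 209
So x = 209

Answer: 209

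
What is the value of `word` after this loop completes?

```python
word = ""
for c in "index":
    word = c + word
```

Reverse 'index'
`word` takes the values: "" → "i" → "ni" → "dni" → "edni" → "xedni"

Answer: "xedni"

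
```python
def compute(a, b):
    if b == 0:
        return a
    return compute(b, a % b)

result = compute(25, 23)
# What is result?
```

compute(25, 23) -> compute(23, 2) -> compute(2, 1) -> compute(1, 0) -> 1

Answer: 1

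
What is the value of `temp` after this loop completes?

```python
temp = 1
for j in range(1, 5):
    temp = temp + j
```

Start at 1, add 1 through 4
`temp` takes the values: 1 → 2 → 4 → 7 → 11

Answer: 11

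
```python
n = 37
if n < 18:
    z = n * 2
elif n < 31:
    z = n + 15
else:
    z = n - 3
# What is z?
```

Trace:
`n = 37` → n = 37
`if n < 18: ...` → n < 18 is False, n < 31 is False, take else branch → z = 34
So z = 34

Answer: 34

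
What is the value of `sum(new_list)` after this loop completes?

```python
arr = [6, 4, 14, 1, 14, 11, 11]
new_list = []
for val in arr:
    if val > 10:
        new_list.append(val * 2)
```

Sum of doubled values > 10
`new_list` takes the values: [] → [28] → [28, 28] → [28, 28, 22] → [28, 28, 22, 22]
So `sum(new_list)` = 100

Answer: 100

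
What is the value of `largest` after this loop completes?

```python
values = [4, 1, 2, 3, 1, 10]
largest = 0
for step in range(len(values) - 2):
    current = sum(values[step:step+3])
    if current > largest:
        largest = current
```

Max sum of 3-element window in [4, 1, 2, 3, 1, 10]
`largest` takes the values: 0 → 7 → 14

Answer: 14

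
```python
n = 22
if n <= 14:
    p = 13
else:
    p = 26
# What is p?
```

Trace:
`n = 22` → n = 22
`if n <= 14: ...` → n <= 14 is False, take else branch → p = 26
So p = 26

Answer: 26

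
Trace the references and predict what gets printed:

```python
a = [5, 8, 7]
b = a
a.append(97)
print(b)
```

Key concept: basic list aliasing.
Step by step:
`a = [5, 8, 7]` → a = [5, 8, 7]
`b = a` → b = [5, 8, 7] (same object as a)
`a.append(97)` → a = [5, 8, 7, 97] (same object as b); b = [5, 8, 7, 97] (same object as a)
`print(b)` → prints [5, 8, 7, 97]

Answer: [5, 8, 7, 97]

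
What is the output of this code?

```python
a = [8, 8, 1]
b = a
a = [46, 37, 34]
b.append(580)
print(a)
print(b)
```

Key concept: rebinding vs mutation: a is rebound to a new list, b still points at the original.
Step by step:
`a = [8, 8, 1]` → a = [8, 8, 1]
`b = a` → b = [8, 8, 1] (same object as a)
`a = [46, 37, 34]` → a = [46, 37, 34]
`b.append(580)` → b = [8, 8, 1, 580]
`print(a)` → prints [46, 37, 34]
`print(b)` → prints [8, 8, 1, 580]

Answer:
[46, 37, 34]
[8, 8, 1, 580]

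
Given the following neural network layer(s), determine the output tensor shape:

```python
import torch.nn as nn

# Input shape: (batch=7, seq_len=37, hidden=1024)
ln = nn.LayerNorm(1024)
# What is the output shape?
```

Input: (7, 37, 1024) -> Output: (7, 37, 1024)

Answer: (7, 37, 1024)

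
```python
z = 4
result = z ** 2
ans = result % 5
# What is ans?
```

Trace:
`z = 4` → z = 4
`result = z ** 2` → result = 16
`ans = result % 5` → ans = 1
So ans = 1

Answer: 1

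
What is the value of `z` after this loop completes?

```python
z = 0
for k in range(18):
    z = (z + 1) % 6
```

Increment mod 6, 18 times = 0
`z` takes the values: 0 → 1 → 2 → 3 → 4 → 5 → 0 → 1 → 2 → 3 → 4 → 5 → 0 → 1 → 2 → 3 → 4 → 5 → 0

Answer: 0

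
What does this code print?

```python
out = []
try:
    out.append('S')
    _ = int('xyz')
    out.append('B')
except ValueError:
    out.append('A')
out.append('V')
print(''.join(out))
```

Execution trace: 'S' (try body) → 'A' (except ValueError) → 'V' (after the try/except). Output: SAV

Answer: SAV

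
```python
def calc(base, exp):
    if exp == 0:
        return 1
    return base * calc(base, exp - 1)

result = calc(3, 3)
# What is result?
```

calc(3, 3) = 3 * 3 * 3 = 27

Answer: 27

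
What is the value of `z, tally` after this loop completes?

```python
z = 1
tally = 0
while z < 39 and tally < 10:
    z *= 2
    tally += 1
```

Double until >= 39 or 10 iterations
`z, tally` takes the values: (1, 0) → (2, 0) → (2, 1) → (4, 1) → (4, 2) → (8, 2) → (8, 3) → (16, 3) → (16, 4) → (32, 4) → (32, 5) → (64, 5) → (64, 6)

Answer: 64, 6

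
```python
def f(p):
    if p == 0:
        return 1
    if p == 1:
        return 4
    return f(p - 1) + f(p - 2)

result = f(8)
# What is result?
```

Build up from base cases: f(0)=1, f(1)=4, f(2)=5, f(3)=9, f(4)=14, f(5)=23, f(6)=37, ..., f(8)=97

Answer: 97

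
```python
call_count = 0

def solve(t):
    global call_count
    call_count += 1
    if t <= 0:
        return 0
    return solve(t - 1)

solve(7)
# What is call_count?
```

Linear recursion stepping by 1: 8 calls from t=7 down to ≤0.

Answer: 8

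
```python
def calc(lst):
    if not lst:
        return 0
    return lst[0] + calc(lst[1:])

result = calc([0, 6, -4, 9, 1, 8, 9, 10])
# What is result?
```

0 + 6 + (-4) + 9 + 1 + 8 + 9 + 10 + 0 = 39

Answer: 39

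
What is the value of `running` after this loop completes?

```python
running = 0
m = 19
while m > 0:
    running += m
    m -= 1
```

Sum 19 down to 1
`running` takes the values: 0 → 19 → 37 → 54 → 70 → 85 → 99 → 112 → 124 → 135 → 145 → 154 → 162 → 169 → 175 → 180 → 184 → 187 → 189 → 190

Answer: 190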